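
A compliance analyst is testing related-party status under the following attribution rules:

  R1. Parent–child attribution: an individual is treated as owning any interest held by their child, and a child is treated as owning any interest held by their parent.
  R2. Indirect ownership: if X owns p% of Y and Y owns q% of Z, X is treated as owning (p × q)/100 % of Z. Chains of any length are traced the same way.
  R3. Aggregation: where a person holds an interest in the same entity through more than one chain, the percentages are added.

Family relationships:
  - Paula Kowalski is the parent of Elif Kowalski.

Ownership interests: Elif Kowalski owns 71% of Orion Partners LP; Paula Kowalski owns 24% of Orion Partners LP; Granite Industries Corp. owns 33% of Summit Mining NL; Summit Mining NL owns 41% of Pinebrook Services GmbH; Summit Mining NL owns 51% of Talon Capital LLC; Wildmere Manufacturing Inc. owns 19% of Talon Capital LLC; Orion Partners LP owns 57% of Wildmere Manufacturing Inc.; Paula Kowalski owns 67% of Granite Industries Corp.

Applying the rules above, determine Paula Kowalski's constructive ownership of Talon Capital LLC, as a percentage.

By parent–child attribution (R1), Paula Kowalski is treated as also owning Elif Kowalski's interest in Orion Partners LP, giving 24% + 71% = 95%.
Chain via Orion Partners LP → Wildmere Manufacturing Inc. (R2): 95% × 57% × 19% = 10.2885% of Talon Capital LLC.
Chain via Granite Industries Corp. → Summit Mining NL (R2): 67% × 33% × 51% = 11.2761% of Talon Capital LLC.
Aggregating (R3): 10.2885% + 11.2761% = 21.5646%.

21.5646%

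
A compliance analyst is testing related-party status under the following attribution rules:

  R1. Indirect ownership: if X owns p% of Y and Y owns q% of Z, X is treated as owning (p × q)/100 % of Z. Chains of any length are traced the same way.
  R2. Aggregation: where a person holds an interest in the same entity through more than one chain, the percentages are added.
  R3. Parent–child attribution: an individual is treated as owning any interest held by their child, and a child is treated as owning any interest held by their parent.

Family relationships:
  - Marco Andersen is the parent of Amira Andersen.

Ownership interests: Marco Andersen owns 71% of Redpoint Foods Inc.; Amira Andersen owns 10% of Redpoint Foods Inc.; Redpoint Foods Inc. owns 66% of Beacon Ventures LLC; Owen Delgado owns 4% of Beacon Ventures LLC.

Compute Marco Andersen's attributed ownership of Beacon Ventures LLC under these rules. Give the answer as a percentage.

By parent–child attribution (R3), Marco Andersen is treated as also owning Amira Andersen's interest in Redpoint Foods Inc, giving 71% + 10% = 81%.
Chain via Redpoint Foods Inc. (R1): 81% × 66% = 53.46% of Beacon Ventures LLC.

53.46%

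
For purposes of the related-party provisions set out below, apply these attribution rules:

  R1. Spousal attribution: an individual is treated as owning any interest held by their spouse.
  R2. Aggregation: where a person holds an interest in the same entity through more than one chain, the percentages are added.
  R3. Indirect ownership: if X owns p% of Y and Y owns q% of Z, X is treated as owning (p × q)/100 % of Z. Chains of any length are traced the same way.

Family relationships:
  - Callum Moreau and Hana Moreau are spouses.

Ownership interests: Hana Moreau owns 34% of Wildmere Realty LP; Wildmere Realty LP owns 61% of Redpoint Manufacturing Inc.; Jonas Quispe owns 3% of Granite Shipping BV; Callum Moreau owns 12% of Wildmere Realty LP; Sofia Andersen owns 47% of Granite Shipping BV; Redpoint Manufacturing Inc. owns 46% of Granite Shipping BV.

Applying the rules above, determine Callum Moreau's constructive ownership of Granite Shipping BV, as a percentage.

By spousal attribution (R1), Callum Moreau is treated as also owning Hana Moreau's interest in Wildmere Realty LP, giving 12% + 34% = 46%.
Chain via Wildmere Realty LP → Redpoint Manufacturing Inc. (R3): 46% × 61% × 46% = 12.9076% of Granite Shipping BV.

12.9076%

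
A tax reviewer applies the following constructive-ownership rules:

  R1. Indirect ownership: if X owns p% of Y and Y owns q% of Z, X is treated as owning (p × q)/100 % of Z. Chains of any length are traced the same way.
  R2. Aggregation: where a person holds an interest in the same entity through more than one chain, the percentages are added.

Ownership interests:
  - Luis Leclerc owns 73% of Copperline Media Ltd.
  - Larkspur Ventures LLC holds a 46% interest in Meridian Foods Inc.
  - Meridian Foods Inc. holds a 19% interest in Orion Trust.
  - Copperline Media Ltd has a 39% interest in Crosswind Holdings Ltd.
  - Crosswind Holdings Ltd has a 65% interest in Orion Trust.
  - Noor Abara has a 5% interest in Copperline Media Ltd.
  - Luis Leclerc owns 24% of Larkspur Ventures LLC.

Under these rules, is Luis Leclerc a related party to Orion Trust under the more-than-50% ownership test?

No

Chain via Copperline Media Ltd → Crosswind Holdings Ltd (R1): 73% × 39% × 65% = 18.5055% of Orion Trust.
Chain via Larkspur Ventures LLC → Meridian Foods Inc. (R1): 24% × 46% × 19% = 2.0976% of Orion Trust.
Aggregating (R2): 18.5055% + 2.0976% = 20.6031%.
20.6031% does not exceed the 50% threshold, so Luis is not a related party to Orion Trust.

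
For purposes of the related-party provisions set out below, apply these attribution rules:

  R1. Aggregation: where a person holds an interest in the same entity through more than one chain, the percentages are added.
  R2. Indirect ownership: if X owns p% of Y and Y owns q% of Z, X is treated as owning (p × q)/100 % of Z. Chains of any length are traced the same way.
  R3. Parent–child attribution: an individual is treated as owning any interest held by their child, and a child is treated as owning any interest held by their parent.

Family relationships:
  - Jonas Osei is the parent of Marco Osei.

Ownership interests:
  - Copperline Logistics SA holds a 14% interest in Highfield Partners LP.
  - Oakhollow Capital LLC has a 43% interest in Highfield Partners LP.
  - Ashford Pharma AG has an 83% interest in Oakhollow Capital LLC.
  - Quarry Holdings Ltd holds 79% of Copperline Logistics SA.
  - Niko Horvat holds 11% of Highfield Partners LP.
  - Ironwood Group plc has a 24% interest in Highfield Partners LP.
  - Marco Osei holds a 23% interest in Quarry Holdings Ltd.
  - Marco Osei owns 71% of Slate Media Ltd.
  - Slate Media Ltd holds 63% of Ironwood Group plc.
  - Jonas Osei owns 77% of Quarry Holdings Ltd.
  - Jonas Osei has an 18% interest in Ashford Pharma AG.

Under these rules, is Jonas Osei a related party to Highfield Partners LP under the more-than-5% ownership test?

By parent–child attribution (R3), Jonas Osei is treated as also owning Marco Osei's interest in Quarry Holdings Ltd, giving 77% + 23% = 100%.
By parent–child attribution (R3), Jonas Osei is treated as owning Marco Osei's 71% interest in Slate Media Ltd.
Chain via Ashford Pharma AG → Oakhollow Capital LLC (R2): 18% × 83% × 43% = 6.4242% of Highfield Partners LP.
Chain via Quarry Holdings Ltd → Copperline Logistics SA (R2): 100% × 79% × 14% = 11.06% of Highfield Partners LP.
Chain via Slate Media Ltd → Ironwood Group plc (R2): 71% × 63% × 24% = 10.7352% of Highfield Partners LP.
Aggregating (R1): 6.4242% + 11.06% + 10.7352% = 28.2194%.
28.2194% exceeds the 5% threshold, so Jonas is a related party to Highfield Partners LP.

Yes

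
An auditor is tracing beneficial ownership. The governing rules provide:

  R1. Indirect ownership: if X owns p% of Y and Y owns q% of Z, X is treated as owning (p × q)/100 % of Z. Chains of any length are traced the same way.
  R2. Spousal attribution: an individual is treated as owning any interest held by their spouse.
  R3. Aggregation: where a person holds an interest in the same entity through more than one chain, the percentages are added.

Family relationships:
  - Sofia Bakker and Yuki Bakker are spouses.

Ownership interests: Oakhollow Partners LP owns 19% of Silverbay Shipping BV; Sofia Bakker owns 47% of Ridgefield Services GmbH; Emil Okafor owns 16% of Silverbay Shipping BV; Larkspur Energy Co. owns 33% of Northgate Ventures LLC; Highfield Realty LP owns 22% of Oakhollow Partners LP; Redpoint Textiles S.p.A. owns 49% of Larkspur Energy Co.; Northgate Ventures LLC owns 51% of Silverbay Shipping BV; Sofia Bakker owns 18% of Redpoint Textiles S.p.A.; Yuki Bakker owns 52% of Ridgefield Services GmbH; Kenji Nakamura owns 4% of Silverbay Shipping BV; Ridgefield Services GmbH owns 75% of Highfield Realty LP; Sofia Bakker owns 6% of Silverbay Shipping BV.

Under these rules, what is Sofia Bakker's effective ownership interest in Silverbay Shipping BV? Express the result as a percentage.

By spousal attribution (R2), Sofia Bakker is treated as also owning Yuki Bakker's interest in Ridgefield Services GmbH, giving 47% + 52% = 99%.
Chain via Redpoint Textiles S.p.A. → Larkspur Energy Co. → Northgate Ventures LLC (R1): 18% × 49% × 33% × 51% = 1.484406% of Silverbay Shipping BV.
Chain via Ridgefield Services GmbH → Highfield Realty LP → Oakhollow Partners LP (R1): 99% × 75% × 22% × 19% = 3.10365% of Silverbay Shipping BV.
Direct interest in Silverbay Shipping BV: 6%.
Aggregating (R3): 1.484406% + 3.10365% + 6% = 10.588056%.

10.588056%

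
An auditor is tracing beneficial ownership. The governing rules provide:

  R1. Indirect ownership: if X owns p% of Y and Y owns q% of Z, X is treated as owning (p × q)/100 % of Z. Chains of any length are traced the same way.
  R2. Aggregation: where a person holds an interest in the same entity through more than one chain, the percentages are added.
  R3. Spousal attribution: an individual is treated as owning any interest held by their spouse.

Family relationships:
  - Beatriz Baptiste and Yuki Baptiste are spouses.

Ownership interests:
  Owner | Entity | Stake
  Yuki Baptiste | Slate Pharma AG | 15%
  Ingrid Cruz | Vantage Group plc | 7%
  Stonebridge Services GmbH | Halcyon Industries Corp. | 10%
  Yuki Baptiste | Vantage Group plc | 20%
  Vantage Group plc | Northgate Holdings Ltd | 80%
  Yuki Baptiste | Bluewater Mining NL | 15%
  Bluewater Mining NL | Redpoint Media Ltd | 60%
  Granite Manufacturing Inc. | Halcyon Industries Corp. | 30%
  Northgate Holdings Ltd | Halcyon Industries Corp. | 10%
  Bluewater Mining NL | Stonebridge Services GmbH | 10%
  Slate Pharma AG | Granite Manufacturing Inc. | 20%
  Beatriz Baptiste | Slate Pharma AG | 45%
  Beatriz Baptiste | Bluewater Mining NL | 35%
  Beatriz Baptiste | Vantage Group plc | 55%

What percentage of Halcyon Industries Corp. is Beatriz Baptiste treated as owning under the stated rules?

By spousal attribution (R3), Beatriz Baptiste is treated as also owning Yuki Baptiste's interest in Bluewater Mining NL, giving 35% + 15% = 50%.
By spousal attribution (R3), Beatriz Baptiste is treated as also owning Yuki Baptiste's interest in Slate Pharma AG, giving 45% + 15% = 60%.
By spousal attribution (R3), Beatriz Baptiste is treated as also owning Yuki Baptiste's interest in Vantage Group plc, giving 55% + 20% = 75%.
Chain via Bluewater Mining NL → Stonebridge Services GmbH (R1): 50% × 10% × 10% = 0.5% of Halcyon Industries Corp.
Chain via Slate Pharma AG → Granite Manufacturing Inc. (R1): 60% × 20% × 30% = 3.6% of Halcyon Industries Corp.
Chain via Vantage Group plc → Northgate Holdings Ltd (R1): 75% × 80% × 10% = 6% of Halcyon Industries Corp.
Aggregating (R2): 0.5% + 3.6% + 6% = 10.1%.

10.1%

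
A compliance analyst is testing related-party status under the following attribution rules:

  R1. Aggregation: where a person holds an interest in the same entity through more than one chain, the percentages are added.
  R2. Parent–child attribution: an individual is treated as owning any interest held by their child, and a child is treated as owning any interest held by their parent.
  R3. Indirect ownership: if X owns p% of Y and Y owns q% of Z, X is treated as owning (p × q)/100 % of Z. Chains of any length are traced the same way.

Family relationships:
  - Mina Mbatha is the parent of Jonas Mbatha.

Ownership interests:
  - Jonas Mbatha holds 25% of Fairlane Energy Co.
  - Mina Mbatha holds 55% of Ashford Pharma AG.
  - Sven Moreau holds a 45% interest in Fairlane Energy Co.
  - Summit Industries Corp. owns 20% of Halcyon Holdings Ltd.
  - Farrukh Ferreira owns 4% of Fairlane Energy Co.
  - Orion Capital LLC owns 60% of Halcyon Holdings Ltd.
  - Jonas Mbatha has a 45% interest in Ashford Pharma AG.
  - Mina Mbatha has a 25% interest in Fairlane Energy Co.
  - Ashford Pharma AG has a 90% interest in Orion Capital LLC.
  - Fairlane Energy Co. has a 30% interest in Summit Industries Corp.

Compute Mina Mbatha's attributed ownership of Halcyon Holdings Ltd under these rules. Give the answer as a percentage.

By parent–child attribution (R2), Mina Mbatha is treated as also owning Jonas Mbatha's interest in Fairlane Energy Co, giving 25% + 25% = 50%.
By parent–child attribution (R2), Mina Mbatha is treated as also owning Jonas Mbatha's interest in Ashford Pharma AG, giving 55% + 45% = 100%.
Chain via Fairlane Energy Co. → Summit Industries Corp. (R3): 50% × 30% × 20% = 3% of Halcyon Holdings Ltd.
Chain via Ashford Pharma AG → Orion Capital LLC (R3): 100% × 90% × 60% = 54% of Halcyon Holdings Ltd.
Aggregating (R1): 3% + 54% = 57%.

57%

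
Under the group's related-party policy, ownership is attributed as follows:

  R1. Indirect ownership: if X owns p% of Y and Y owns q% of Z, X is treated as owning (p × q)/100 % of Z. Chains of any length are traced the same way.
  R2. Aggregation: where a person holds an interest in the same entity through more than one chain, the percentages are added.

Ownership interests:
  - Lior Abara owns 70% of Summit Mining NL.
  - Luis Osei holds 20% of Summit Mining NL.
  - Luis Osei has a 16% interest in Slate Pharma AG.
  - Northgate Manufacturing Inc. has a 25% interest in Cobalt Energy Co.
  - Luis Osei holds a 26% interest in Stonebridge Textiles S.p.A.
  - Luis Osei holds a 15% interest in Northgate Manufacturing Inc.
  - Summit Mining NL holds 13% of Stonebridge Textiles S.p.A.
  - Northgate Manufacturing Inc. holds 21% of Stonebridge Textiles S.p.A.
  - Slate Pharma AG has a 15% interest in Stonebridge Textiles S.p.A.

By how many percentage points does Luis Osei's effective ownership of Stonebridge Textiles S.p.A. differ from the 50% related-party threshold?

15.85

Chain via Summit Mining NL (R1): 20% × 13% = 2.6% of Stonebridge Textiles S.p.A.
Chain via Slate Pharma AG (R1): 16% × 15% = 2.4% of Stonebridge Textiles S.p.A.
Chain via Northgate Manufacturing Inc. (R1): 15% × 21% = 3.15% of Stonebridge Textiles S.p.A.
Direct interest in Stonebridge Textiles S.p.A: 26%.
Aggregating (R2): 2.6% + 2.4% + 3.15% + 26% = 34.15%.
34.15% falls short of the 50% threshold by 15.85 percentage points.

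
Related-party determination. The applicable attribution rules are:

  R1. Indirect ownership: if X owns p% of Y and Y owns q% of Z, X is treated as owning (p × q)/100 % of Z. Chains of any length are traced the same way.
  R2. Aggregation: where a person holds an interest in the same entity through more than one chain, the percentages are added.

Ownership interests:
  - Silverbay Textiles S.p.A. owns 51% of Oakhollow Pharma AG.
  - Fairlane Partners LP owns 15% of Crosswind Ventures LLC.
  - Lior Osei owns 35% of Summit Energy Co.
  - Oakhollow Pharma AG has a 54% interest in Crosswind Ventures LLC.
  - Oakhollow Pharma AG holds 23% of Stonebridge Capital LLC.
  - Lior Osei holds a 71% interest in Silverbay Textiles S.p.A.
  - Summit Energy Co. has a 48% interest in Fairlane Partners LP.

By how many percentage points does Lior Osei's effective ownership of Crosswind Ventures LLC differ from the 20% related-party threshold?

Chain via Summit Energy Co. → Fairlane Partners LP (R1): 35% × 48% × 15% = 2.52% of Crosswind Ventures LLC.
Chain via Silverbay Textiles S.p.A. → Oakhollow Pharma AG (R1): 71% × 51% × 54% = 19.5534% of Crosswind Ventures LLC.
Aggregating (R2): 2.52% + 19.5534% = 22.0734%.
22.0734% exceeds the 20% threshold by 2.0734 percentage points.

2.0734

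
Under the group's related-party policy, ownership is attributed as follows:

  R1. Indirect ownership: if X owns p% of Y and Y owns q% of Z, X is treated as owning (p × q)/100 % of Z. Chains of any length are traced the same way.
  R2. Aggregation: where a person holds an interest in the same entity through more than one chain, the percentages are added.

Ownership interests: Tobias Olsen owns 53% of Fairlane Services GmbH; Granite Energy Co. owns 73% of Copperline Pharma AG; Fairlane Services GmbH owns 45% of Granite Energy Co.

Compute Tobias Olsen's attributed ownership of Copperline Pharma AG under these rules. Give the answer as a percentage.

Chain via Fairlane Services GmbH → Granite Energy Co. (R1): 53% × 45% × 73% = 17.4105% of Copperline Pharma AG.

17.4105%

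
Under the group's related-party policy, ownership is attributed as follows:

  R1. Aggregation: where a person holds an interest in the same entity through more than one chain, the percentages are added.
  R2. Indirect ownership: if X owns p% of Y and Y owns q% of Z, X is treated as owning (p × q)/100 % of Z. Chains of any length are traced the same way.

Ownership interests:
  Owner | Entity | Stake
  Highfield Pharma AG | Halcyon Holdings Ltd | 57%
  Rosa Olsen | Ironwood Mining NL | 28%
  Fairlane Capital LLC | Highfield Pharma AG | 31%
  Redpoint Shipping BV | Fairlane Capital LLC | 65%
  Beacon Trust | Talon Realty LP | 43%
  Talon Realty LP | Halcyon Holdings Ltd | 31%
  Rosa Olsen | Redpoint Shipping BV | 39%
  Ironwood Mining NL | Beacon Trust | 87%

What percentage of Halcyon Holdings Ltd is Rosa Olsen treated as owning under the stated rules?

7.726533%

Chain via Ironwood Mining NL → Beacon Trust → Talon Realty LP (R2): 28% × 87% × 43% × 31% = 3.247188% of Halcyon Holdings Ltd.
Chain via Redpoint Shipping BV → Fairlane Capital LLC → Highfield Pharma AG (R2): 39% × 65% × 31% × 57% = 4.479345% of Halcyon Holdings Ltd.
Aggregating (R1): 3.247188% + 4.479345% = 7.726533%.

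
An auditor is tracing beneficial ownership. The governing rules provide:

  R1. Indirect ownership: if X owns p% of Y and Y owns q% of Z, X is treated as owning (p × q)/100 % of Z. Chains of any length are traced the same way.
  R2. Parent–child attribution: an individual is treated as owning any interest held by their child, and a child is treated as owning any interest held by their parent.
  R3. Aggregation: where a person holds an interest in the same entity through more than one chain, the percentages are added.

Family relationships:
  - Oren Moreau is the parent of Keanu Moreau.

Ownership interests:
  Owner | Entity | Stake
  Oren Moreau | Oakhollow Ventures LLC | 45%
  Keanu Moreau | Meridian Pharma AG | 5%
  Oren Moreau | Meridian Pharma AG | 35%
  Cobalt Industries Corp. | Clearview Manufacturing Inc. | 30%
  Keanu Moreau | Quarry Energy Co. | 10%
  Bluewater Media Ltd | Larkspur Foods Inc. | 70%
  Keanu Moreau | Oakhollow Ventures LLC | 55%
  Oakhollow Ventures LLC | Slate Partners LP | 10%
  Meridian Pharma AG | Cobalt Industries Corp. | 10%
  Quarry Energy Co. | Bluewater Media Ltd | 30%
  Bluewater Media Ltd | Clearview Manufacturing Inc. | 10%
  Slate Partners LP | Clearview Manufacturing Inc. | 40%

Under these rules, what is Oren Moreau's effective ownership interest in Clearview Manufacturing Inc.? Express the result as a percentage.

5.5%

By parent–child attribution (R2), Oren Moreau is treated as also owning Keanu Moreau's interest in Meridian Pharma AG, giving 35% + 5% = 40%.
By parent–child attribution (R2), Oren Moreau is treated as also owning Keanu Moreau's interest in Oakhollow Ventures LLC, giving 45% + 55% = 100%.
By parent–child attribution (R2), Oren Moreau is treated as owning Keanu Moreau's 10% interest in Quarry Energy Co.
Chain via Meridian Pharma AG → Cobalt Industries Corp. (R1): 40% × 10% × 30% = 1.2% of Clearview Manufacturing Inc.
Chain via Oakhollow Ventures LLC → Slate Partners LP (R1): 100% × 10% × 40% = 4% of Clearview Manufacturing Inc.
Chain via Quarry Energy Co. → Bluewater Media Ltd (R1): 10% × 30% × 10% = 0.3% of Clearview Manufacturing Inc.
Aggregating (R3): 1.2% + 4% + 0.3% = 5.5%.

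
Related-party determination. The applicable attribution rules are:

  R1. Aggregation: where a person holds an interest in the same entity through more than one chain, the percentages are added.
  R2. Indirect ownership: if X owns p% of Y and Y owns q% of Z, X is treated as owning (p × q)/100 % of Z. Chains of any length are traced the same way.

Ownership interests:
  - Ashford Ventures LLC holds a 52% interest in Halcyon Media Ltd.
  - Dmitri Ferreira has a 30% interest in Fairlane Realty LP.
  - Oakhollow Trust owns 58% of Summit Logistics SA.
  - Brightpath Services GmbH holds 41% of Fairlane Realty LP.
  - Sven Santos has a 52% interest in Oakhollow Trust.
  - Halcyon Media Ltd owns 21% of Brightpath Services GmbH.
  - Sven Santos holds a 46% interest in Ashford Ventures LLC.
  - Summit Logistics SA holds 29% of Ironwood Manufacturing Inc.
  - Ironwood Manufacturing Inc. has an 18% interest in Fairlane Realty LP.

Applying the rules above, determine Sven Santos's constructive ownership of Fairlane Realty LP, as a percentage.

3.633864%

Chain via Ashford Ventures LLC → Halcyon Media Ltd → Brightpath Services GmbH (R2): 46% × 52% × 21% × 41% = 2.059512% of Fairlane Realty LP.
Chain via Oakhollow Trust → Summit Logistics SA → Ironwood Manufacturing Inc. (R2): 52% × 58% × 29% × 18% = 1.574352% of Fairlane Realty LP.
Aggregating (R1): 2.059512% + 1.574352% = 3.633864%.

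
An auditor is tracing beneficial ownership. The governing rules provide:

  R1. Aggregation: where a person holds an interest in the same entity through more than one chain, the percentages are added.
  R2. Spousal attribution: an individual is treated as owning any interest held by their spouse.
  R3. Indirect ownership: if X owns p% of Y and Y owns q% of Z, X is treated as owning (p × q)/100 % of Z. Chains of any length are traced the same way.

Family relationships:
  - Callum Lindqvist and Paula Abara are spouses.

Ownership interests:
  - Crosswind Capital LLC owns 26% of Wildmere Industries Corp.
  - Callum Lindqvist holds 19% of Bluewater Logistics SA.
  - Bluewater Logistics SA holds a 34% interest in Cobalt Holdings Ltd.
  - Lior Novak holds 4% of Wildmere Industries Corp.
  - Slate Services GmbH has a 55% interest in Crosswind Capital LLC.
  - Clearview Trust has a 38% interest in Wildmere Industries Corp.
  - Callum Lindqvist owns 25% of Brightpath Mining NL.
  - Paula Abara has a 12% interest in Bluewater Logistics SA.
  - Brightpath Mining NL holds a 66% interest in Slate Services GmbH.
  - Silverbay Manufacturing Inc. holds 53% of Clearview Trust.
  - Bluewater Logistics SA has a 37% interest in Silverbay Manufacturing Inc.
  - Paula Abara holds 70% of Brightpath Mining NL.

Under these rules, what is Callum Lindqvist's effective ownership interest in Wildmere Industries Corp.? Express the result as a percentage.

By spousal attribution (R2), Callum Lindqvist is treated as also owning Paula Abara's interest in Brightpath Mining NL, giving 25% + 70% = 95%.
By spousal attribution (R2), Callum Lindqvist is treated as also owning Paula Abara's interest in Bluewater Logistics SA, giving 19% + 12% = 31%.
Chain via Brightpath Mining NL → Slate Services GmbH → Crosswind Capital LLC (R3): 95% × 66% × 55% × 26% = 8.9661% of Wildmere Industries Corp.
Chain via Bluewater Logistics SA → Silverbay Manufacturing Inc. → Clearview Trust (R3): 31% × 37% × 53% × 38% = 2.310058% of Wildmere Industries Corp.
Aggregating (R1): 8.9661% + 2.310058% = 11.276158%.

11.276158%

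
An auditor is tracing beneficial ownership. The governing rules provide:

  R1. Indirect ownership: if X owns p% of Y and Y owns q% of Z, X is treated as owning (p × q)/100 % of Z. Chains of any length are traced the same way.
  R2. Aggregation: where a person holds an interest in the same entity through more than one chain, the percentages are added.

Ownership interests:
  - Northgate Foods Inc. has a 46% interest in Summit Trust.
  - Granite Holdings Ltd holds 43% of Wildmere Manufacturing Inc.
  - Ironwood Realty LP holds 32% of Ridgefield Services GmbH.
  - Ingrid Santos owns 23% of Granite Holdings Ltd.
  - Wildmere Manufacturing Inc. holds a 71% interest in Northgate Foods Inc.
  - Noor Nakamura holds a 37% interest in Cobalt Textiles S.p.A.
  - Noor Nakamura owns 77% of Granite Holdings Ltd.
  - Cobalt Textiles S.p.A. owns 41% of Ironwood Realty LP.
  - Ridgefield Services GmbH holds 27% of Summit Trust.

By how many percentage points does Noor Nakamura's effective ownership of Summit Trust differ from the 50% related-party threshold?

Chain via Cobalt Textiles S.p.A. → Ironwood Realty LP → Ridgefield Services GmbH (R1): 37% × 41% × 32% × 27% = 1.310688% of Summit Trust.
Chain via Granite Holdings Ltd → Wildmere Manufacturing Inc. → Northgate Foods Inc. (R1): 77% × 43% × 71% × 46% = 10.813726% of Summit Trust.
Aggregating (R2): 1.310688% + 10.813726% = 12.124414%.
12.124414% falls short of the 50% threshold by 37.875586 percentage points.

37.875586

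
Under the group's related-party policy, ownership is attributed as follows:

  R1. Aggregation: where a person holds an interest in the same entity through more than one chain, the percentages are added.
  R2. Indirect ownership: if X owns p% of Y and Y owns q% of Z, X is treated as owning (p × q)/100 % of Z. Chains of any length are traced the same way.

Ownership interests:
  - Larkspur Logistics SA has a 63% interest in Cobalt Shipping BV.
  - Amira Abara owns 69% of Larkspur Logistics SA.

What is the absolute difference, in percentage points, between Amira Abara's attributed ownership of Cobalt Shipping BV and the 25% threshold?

Chain via Larkspur Logistics SA (R2): 69% × 63% = 43.47% of Cobalt Shipping BV.
43.47% exceeds the 25% threshold by 18.47 percentage points.

18.47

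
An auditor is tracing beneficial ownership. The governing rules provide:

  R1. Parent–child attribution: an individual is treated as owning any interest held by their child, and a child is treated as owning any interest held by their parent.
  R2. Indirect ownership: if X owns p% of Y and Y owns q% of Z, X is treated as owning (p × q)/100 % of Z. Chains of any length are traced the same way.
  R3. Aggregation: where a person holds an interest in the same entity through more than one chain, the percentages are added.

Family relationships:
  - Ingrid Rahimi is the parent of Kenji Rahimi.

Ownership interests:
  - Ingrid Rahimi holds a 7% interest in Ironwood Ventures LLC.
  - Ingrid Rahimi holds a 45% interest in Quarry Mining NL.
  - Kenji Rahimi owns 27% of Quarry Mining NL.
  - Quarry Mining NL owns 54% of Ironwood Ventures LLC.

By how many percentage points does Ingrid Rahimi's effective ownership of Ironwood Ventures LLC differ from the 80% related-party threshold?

34.12

By parent–child attribution (R1), Ingrid Rahimi is treated as also owning Kenji Rahimi's interest in Quarry Mining NL, giving 45% + 27% = 72%.
Chain via Quarry Mining NL (R2): 72% × 54% = 38.88% of Ironwood Ventures LLC.
Direct interest in Ironwood Ventures LLC: 7%.
Aggregating (R3): 38.88% + 7% = 45.88%.
45.88% falls short of the 80% threshold by 34.12 percentage points.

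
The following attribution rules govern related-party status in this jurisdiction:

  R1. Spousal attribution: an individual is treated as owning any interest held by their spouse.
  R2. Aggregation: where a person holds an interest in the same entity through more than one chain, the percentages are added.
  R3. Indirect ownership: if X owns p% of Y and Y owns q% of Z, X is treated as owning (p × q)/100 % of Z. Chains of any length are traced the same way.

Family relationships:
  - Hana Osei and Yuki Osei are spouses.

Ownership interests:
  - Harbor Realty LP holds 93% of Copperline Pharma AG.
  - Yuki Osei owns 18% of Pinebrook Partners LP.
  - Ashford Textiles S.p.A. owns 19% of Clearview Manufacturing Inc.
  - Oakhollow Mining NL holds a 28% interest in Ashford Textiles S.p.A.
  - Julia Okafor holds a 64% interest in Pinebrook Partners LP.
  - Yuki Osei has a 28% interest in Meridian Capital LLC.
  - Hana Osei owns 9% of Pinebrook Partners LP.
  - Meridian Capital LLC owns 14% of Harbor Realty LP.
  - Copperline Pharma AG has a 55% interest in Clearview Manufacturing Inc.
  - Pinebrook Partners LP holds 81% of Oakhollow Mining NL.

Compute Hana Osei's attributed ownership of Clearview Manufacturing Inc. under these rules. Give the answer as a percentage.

3.168564%

By spousal attribution (R1), Hana Osei is treated as also owning Yuki Osei's interest in Pinebrook Partners LP, giving 9% + 18% = 27%.
By spousal attribution (R1), Hana Osei is treated as owning Yuki Osei's 28% interest in Meridian Capital LLC.
Chain via Pinebrook Partners LP → Oakhollow Mining NL → Ashford Textiles S.p.A. (R3): 27% × 81% × 28% × 19% = 1.163484% of Clearview Manufacturing Inc.
Chain via Meridian Capital LLC → Harbor Realty LP → Copperline Pharma AG (R3): 28% × 14% × 93% × 55% = 2.00508% of Clearview Manufacturing Inc.
Aggregating (R2): 1.163484% + 2.00508% = 3.168564%.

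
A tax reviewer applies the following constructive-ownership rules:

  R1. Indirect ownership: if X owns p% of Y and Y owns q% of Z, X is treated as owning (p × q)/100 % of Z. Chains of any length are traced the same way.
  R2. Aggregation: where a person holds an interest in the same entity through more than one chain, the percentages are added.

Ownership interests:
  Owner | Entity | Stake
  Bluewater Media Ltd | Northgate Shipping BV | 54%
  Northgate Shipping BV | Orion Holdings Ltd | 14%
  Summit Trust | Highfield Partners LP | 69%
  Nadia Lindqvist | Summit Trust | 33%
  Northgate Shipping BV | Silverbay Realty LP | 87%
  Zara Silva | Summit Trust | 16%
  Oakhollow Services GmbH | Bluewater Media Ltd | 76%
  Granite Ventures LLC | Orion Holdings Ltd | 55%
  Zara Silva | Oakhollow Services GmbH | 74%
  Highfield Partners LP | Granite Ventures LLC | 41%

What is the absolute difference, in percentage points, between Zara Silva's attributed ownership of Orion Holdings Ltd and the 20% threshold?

Chain via Summit Trust → Highfield Partners LP → Granite Ventures LLC (R1): 16% × 69% × 41% × 55% = 2.48952% of Orion Holdings Ltd.
Chain via Oakhollow Services GmbH → Bluewater Media Ltd → Northgate Shipping BV (R1): 74% × 76% × 54% × 14% = 4.251744% of Orion Holdings Ltd.
Aggregating (R2): 2.48952% + 4.251744% = 6.741264%.
6.741264% falls short of the 20% threshold by 13.258736 percentage points.

13.258736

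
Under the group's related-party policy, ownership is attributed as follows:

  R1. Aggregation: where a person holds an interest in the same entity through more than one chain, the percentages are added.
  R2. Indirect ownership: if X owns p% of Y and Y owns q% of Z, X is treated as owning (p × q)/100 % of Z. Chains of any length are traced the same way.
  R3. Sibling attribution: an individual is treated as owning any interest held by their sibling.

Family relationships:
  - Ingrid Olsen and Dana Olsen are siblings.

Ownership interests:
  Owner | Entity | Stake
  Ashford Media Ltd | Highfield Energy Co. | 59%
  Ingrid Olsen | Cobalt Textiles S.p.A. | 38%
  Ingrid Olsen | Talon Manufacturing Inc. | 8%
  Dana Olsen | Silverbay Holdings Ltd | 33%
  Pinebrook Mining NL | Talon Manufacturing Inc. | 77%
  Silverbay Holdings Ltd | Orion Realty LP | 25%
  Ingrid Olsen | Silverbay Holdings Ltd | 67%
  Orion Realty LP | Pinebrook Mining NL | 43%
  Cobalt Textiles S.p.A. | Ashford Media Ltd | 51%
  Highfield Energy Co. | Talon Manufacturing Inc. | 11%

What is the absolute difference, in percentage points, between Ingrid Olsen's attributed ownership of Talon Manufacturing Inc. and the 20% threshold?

By sibling attribution (R3), Ingrid Olsen is treated as also owning Dana Olsen's interest in Silverbay Holdings Ltd, giving 67% + 33% = 100%.
Chain via Cobalt Textiles S.p.A. → Ashford Media Ltd → Highfield Energy Co. (R2): 38% × 51% × 59% × 11% = 1.257762% of Talon Manufacturing Inc.
Chain via Silverbay Holdings Ltd → Orion Realty LP → Pinebrook Mining NL (R2): 100% × 25% × 43% × 77% = 8.2775% of Talon Manufacturing Inc.
Direct interest in Talon Manufacturing Inc: 8%.
Aggregating (R1): 1.257762% + 8.2775% + 8% = 17.535262%.
17.535262% falls short of the 20% threshold by 2.464738 percentage points.

2.464738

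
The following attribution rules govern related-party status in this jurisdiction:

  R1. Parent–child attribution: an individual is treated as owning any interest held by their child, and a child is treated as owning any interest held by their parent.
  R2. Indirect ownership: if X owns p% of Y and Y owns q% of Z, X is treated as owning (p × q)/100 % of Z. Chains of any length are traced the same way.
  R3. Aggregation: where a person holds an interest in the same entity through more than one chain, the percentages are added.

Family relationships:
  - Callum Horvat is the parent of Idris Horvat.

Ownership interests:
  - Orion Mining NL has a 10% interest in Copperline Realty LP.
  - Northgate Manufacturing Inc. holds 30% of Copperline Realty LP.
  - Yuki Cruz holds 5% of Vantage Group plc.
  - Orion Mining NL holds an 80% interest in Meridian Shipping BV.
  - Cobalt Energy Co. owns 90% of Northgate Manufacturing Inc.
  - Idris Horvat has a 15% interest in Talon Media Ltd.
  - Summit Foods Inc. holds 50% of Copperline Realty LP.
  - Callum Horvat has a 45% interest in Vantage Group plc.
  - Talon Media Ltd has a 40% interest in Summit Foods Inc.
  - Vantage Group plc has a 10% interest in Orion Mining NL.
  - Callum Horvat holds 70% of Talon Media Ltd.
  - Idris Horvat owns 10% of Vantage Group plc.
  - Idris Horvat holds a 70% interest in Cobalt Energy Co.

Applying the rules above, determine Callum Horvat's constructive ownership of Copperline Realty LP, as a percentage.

36.45%

By parent–child attribution (R1), Callum Horvat is treated as also owning Idris Horvat's interest in Talon Media Ltd, giving 70% + 15% = 85%.
By parent–child attribution (R1), Callum Horvat is treated as also owning Idris Horvat's interest in Vantage Group plc, giving 45% + 10% = 55%.
By parent–child attribution (R1), Callum Horvat is treated as owning Idris Horvat's 70% interest in Cobalt Energy Co.
Chain via Talon Media Ltd → Summit Foods Inc. (R2): 85% × 40% × 50% = 17% of Copperline Realty LP.
Chain via Vantage Group plc → Orion Mining NL (R2): 55% × 10% × 10% = 0.55% of Copperline Realty LP.
Chain via Cobalt Energy Co. → Northgate Manufacturing Inc. (R2): 70% × 90% × 30% = 18.9% of Copperline Realty LP.
Aggregating (R3): 17% + 0.55% + 18.9% = 36.45%.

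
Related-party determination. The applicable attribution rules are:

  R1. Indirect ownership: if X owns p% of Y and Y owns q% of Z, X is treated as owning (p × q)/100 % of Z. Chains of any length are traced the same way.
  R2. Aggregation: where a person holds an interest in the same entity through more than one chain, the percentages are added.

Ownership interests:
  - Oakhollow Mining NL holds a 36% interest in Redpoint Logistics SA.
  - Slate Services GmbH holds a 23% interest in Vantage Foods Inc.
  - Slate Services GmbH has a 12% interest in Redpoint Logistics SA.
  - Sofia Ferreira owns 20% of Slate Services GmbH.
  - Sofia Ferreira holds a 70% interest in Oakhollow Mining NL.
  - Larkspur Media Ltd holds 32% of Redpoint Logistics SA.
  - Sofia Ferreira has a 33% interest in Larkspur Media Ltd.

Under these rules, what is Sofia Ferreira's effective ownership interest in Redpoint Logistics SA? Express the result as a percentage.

38.16%

Chain via Larkspur Media Ltd (R1): 33% × 32% = 10.56% of Redpoint Logistics SA.
Chain via Oakhollow Mining NL (R1): 70% × 36% = 25.2% of Redpoint Logistics SA.
Chain via Slate Services GmbH (R1): 20% × 12% = 2.4% of Redpoint Logistics SA.
Aggregating (R2): 10.56% + 25.2% + 2.4% = 38.16%.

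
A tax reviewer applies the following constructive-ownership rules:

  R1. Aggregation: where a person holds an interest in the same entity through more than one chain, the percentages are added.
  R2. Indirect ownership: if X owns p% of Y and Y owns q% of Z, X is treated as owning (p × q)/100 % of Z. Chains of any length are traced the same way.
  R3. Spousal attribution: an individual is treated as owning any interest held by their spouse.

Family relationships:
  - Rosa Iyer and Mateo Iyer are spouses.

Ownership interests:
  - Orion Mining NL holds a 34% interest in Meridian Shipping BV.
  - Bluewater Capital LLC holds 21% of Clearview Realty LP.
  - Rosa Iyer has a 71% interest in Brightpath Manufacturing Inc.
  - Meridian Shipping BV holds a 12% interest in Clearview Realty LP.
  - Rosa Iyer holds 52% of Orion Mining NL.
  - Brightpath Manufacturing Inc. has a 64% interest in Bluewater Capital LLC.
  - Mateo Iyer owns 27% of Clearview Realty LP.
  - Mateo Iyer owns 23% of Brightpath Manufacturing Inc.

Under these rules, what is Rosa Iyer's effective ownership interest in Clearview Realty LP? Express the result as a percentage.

By spousal attribution (R3), Rosa Iyer is treated as also owning Mateo Iyer's interest in Brightpath Manufacturing Inc, giving 71% + 23% = 94%.
By spousal attribution (R3), Rosa Iyer is treated as owning Mateo Iyer's 27% interest in Clearview Realty LP.
Chain via Orion Mining NL → Meridian Shipping BV (R2): 52% × 34% × 12% = 2.1216% of Clearview Realty LP.
Chain via Brightpath Manufacturing Inc. → Bluewater Capital LLC (R2): 94% × 64% × 21% = 12.6336% of Clearview Realty LP.
Direct interest in Clearview Realty LP: 27%.
Aggregating (R1): 2.1216% + 12.6336% + 27% = 41.7552%.

41.7552%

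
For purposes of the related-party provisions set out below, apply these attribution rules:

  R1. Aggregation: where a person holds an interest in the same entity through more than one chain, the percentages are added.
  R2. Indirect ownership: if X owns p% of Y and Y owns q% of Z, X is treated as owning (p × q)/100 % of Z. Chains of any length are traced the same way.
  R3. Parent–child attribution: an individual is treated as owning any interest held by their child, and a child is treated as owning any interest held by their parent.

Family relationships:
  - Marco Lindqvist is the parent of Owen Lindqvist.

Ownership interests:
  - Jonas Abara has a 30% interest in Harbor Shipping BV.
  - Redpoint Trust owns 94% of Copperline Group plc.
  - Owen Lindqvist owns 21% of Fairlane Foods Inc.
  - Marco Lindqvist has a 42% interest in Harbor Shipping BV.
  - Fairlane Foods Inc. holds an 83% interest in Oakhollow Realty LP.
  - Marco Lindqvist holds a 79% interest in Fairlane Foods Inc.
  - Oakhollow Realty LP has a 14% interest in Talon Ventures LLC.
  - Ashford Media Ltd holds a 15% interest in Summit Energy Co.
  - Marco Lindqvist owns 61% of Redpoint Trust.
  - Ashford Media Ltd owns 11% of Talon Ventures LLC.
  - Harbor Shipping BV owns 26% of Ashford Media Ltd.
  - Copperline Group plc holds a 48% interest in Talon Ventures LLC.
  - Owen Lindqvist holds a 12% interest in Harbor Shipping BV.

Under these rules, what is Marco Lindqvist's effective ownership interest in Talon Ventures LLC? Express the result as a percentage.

By parent–child attribution (R3), Marco Lindqvist is treated as also owning Owen Lindqvist's interest in Harbor Shipping BV, giving 42% + 12% = 54%.
By parent–child attribution (R3), Marco Lindqvist is treated as also owning Owen Lindqvist's interest in Fairlane Foods Inc, giving 79% + 21% = 100%.
Chain via Redpoint Trust → Copperline Group plc (R2): 61% × 94% × 48% = 27.5232% of Talon Ventures LLC.
Chain via Harbor Shipping BV → Ashford Media Ltd (R2): 54% × 26% × 11% = 1.5444% of Talon Ventures LLC.
Chain via Fairlane Foods Inc. → Oakhollow Realty LP (R2): 100% × 83% × 14% = 11.62% of Talon Ventures LLC.
Aggregating (R1): 27.5232% + 1.5444% + 11.62% = 40.6876%.

40.6876%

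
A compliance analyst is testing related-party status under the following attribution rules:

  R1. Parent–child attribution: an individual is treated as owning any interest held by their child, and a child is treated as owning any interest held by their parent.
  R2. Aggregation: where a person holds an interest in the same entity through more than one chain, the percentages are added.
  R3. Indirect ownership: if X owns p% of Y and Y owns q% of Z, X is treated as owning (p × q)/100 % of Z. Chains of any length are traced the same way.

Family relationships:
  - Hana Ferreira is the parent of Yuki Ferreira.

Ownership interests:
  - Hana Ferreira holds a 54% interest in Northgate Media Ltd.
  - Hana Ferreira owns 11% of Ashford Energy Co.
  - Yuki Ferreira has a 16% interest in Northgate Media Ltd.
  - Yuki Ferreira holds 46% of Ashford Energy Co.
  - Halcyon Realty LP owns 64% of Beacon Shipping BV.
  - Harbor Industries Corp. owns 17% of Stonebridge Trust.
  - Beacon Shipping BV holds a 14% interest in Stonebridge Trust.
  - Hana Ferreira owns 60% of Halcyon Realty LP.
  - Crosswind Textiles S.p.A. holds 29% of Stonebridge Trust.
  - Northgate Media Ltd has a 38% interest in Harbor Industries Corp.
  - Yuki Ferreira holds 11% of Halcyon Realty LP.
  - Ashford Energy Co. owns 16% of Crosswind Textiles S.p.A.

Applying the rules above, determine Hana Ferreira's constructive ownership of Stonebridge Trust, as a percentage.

13.5284%

By parent–child attribution (R1), Hana Ferreira is treated as also owning Yuki Ferreira's interest in Northgate Media Ltd, giving 54% + 16% = 70%.
By parent–child attribution (R1), Hana Ferreira is treated as also owning Yuki Ferreira's interest in Halcyon Realty LP, giving 60% + 11% = 71%.
By parent–child attribution (R1), Hana Ferreira is treated as also owning Yuki Ferreira's interest in Ashford Energy Co, giving 11% + 46% = 57%.
Chain via Northgate Media Ltd → Harbor Industries Corp. (R3): 70% × 38% × 17% = 4.522% of Stonebridge Trust.
Chain via Halcyon Realty LP → Beacon Shipping BV (R3): 71% × 64% × 14% = 6.3616% of Stonebridge Trust.
Chain via Ashford Energy Co. → Crosswind Textiles S.p.A. (R3): 57% × 16% × 29% = 2.6448% of Stonebridge Trust.
Aggregating (R2): 4.522% + 6.3616% + 2.6448% = 13.5284%.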